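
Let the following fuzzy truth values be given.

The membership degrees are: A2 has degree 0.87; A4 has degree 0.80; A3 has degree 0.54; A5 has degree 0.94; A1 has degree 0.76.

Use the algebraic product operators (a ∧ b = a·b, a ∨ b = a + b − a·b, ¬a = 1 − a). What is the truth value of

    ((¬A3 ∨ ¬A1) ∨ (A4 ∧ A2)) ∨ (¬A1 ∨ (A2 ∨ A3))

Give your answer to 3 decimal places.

0.994

¬A3 = 1 − 0.5400 = 0.4600
¬A1 = 1 − 0.7600 = 0.2400
¬A3 ∨ ¬A1 = a + b − a·b on (0.4600, 0.2400) = 0.5896
A4 ∧ A2 = a·b on (0.8000, 0.8700) = 0.6960
(¬A3 ∨ ¬A1) ∨ (A4 ∧ A2) = a + b − a·b on (0.5896, 0.6960) = 0.8752
¬A1 = 1 − 0.7600 = 0.2400
A2 ∨ A3 = a + b − a·b on (0.8700, 0.5400) = 0.9402
¬A1 ∨ (A2 ∨ A3) = a + b − a·b on (0.2400, 0.9402) = 0.9546
((¬A3 ∨ ¬A1) ∨ (A4 ∧ A2)) ∨ (¬A1 ∨ (A2 ∨ A3)) = a + b − a·b on (0.8752, 0.9546) = 0.9943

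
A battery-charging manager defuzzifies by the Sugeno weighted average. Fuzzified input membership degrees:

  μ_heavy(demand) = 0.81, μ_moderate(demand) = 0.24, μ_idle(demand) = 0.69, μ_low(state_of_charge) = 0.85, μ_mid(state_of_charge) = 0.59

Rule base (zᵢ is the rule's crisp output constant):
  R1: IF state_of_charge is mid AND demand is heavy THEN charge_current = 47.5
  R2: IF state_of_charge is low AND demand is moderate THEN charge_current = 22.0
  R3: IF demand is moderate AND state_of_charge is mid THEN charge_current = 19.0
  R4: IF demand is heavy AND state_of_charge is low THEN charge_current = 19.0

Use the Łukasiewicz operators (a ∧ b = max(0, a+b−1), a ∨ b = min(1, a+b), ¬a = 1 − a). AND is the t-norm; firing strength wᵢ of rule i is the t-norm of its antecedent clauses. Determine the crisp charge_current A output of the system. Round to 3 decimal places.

29.148

R1 (z=47.5): mid=0.59, heavy=0.81; AND[max(0, a+b−1)] → w = 0.40
R2 (z=22.0): low=0.85, moderate=0.24; AND[max(0, a+b−1)] → w = 0.09
R3 (z=19.0): moderate=0.24, mid=0.59; AND[max(0, a+b−1)] → w = 0.00
R4 (z=19.0): heavy=0.81, low=0.85; AND[max(0, a+b−1)] → w = 0.66
Weighted average = (0.40·47.5 + 0.09·22.0 + 0.00·19.0 + 0.66·19.0) / (0.40 + 0.09 + 0.00 + 0.66)
  = 33.5200 / 1.1500 = 29.148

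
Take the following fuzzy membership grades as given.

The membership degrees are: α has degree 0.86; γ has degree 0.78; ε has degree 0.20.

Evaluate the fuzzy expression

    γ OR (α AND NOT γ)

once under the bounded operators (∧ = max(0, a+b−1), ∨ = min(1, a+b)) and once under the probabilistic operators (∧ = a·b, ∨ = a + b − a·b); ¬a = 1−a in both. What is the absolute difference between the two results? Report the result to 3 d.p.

0.038

Under bounded:
  NOT γ = 1 − 0.78 = 0.22
  α AND NOT γ = max(0, a+b−1) on (0.86, 0.22) = 0.08
  γ OR (α AND NOT γ) = min(1, a+b) on (0.78, 0.08) = 0.86
  → value = 0.8600
Under probabilistic:
  NOT γ = 1 − 0.7800 = 0.2200
  α AND NOT γ = a·b on (0.8600, 0.2200) = 0.1892
  γ OR (α AND NOT γ) = a + b − a·b on (0.7800, 0.1892) = 0.8216
  → value = 0.8216
|0.8600 − 0.8216| = 0.038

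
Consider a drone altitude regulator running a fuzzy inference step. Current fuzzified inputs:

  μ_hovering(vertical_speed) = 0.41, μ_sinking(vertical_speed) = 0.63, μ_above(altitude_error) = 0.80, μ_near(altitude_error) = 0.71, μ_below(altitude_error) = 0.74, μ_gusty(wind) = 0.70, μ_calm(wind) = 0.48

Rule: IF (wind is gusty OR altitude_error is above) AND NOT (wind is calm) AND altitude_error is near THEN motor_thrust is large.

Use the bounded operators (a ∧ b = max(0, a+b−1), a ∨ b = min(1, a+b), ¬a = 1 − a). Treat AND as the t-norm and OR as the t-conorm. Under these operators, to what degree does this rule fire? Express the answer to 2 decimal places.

firing strength: (gusty=0.70 OR above=0.80) = 1.00; AND[max(0, a+b−1)] with ¬calm=1−0.48=0.52, near=0.71 → w = 0.23

0.23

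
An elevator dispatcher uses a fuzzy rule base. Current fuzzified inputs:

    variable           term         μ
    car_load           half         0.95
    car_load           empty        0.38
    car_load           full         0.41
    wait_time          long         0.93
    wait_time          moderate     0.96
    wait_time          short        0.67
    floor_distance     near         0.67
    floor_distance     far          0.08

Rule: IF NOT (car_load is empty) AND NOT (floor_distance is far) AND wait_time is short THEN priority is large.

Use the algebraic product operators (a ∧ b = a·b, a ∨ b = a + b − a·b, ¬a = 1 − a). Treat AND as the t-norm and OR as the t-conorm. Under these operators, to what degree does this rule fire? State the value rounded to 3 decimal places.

0.382

firing strength: ¬empty=1−0.38=0.62, ¬far=1−0.08=0.92, short=0.67; AND[a·b] → w = 0.3822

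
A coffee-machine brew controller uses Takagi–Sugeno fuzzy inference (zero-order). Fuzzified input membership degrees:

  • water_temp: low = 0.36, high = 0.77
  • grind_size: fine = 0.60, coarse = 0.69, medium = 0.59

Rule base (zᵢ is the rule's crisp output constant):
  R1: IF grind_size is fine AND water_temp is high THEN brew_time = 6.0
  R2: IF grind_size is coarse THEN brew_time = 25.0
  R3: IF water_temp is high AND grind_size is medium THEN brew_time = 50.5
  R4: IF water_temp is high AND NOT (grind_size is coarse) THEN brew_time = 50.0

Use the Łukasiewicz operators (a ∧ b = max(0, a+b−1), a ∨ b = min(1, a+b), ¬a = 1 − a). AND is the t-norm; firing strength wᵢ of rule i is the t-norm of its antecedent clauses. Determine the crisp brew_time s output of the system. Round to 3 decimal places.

27.767

R1 (z=6.0): fine=0.60, high=0.77; AND[max(0, a+b−1)] → w = 0.37
R2 (z=25.0): coarse=0.69 → w = 0.69
R3 (z=50.5): high=0.77, medium=0.59; AND[max(0, a+b−1)] → w = 0.36
R4 (z=50.0): high=0.77, ¬coarse=1−0.69=0.31; AND[max(0, a+b−1)] → w = 0.08
Weighted average = (0.37·6.0 + 0.69·25.0 + 0.36·50.5 + 0.08·50.0) / (0.37 + 0.69 + 0.36 + 0.08)
  = 41.6500 / 1.5000 = 27.767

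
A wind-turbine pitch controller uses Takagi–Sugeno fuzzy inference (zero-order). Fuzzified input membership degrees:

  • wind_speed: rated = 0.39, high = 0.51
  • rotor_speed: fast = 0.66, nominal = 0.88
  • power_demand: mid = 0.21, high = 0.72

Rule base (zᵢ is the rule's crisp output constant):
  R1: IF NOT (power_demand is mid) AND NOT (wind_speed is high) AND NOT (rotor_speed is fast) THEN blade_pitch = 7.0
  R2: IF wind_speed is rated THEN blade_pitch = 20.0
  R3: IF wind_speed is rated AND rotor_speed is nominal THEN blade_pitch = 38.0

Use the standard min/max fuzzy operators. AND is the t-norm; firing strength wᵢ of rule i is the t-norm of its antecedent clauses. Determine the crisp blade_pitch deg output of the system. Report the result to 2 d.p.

22.32

R1 (z=7.0): ¬mid=1−0.21=0.79, ¬high=1−0.51=0.49, ¬fast=1−0.66=0.34; AND[min(a, b)] → w = 0.34
R2 (z=20.0): rated=0.39 → w = 0.39
R3 (z=38.0): rated=0.39, nominal=0.88; AND[min(a, b)] → w = 0.39
Weighted average = (0.34·7.0 + 0.39·20.0 + 0.39·38.0) / (0.34 + 0.39 + 0.39)
  = 25.0000 / 1.1200 = 22.32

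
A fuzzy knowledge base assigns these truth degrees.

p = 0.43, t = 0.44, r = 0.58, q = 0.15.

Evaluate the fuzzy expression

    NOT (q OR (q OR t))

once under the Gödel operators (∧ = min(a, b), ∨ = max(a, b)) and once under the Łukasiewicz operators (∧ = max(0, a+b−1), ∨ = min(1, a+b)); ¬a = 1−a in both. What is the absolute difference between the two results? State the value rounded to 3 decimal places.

0.300

Under Gödel:
  q OR t = max(a, b) on (0.15, 0.44) = 0.44
  q OR (q OR t) = max(a, b) on (0.15, 0.44) = 0.44
  NOT (q OR (q OR t)) = 1 − 0.44 = 0.56
  → value = 0.5600
Under Łukasiewicz:
  q OR t = min(1, a+b) on (0.15, 0.44) = 0.59
  q OR (q OR t) = min(1, a+b) on (0.15, 0.59) = 0.74
  NOT (q OR (q OR t)) = 1 − 0.74 = 0.26
  → value = 0.2600
|0.5600 − 0.2600| = 0.300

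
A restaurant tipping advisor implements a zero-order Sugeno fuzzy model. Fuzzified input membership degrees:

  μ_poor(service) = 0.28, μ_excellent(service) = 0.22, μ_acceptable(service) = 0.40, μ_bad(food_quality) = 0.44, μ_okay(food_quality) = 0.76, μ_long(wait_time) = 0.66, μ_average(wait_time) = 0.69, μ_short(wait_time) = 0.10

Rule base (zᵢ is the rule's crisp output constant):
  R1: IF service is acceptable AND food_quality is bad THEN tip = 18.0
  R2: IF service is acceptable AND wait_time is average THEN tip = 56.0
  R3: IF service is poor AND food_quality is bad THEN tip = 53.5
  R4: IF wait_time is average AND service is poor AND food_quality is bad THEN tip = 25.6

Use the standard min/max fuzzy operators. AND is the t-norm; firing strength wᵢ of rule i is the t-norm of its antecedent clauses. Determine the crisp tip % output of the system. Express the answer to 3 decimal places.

38.050

R1 (z=18.0): acceptable=0.40, bad=0.44; AND[min(a, b)] → w = 0.40
R2 (z=56.0): acceptable=0.40, average=0.69; AND[min(a, b)] → w = 0.40
R3 (z=53.5): poor=0.28, bad=0.44; AND[min(a, b)] → w = 0.28
R4 (z=25.6): average=0.69, poor=0.28, bad=0.44; AND[min(a, b)] → w = 0.28
Weighted average = (0.40·18.0 + 0.40·56.0 + 0.28·53.5 + 0.28·25.6) / (0.40 + 0.40 + 0.28 + 0.28)
  = 51.7480 / 1.3600 = 38.050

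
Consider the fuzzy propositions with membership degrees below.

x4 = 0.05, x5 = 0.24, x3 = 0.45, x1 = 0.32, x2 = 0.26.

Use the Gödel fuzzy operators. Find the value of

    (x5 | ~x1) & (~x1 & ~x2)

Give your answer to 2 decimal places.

~x1 = 1 − 0.32 = 0.68
x5 | ~x1 = max(a, b) on (0.24, 0.68) = 0.68
~x1 = 1 − 0.32 = 0.68
~x2 = 1 − 0.26 = 0.74
~x1 & ~x2 = min(a, b) on (0.68, 0.74) = 0.68
(x5 | ~x1) & (~x1 & ~x2) = min(a, b) on (0.68, 0.68) = 0.68

0.68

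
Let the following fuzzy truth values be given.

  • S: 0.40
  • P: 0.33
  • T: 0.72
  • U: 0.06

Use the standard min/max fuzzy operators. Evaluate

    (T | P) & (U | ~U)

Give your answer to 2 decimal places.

0.72

T | P = max(a, b) on (0.72, 0.33) = 0.72
~U = 1 − 0.06 = 0.94
U | ~U = max(a, b) on (0.06, 0.94) = 0.94
(T | P) & (U | ~U) = min(a, b) on (0.72, 0.94) = 0.72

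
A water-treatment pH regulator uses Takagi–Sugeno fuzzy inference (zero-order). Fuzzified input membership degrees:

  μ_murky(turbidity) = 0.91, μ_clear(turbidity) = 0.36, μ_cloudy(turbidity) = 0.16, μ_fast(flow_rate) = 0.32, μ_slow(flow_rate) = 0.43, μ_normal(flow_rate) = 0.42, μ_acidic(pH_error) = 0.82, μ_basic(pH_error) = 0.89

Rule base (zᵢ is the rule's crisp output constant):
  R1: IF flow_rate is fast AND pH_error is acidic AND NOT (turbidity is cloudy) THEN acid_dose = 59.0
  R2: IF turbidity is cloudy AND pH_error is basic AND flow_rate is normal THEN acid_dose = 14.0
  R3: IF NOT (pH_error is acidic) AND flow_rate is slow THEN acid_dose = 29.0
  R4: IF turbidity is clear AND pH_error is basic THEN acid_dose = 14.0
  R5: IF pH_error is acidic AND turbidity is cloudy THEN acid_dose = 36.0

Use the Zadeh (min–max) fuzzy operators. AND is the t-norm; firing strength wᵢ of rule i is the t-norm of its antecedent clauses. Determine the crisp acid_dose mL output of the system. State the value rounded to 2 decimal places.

31.47

R1 (z=59.0): fast=0.32, acidic=0.82, ¬cloudy=1−0.16=0.84; AND[min(a, b)] → w = 0.32
R2 (z=14.0): cloudy=0.16, basic=0.89, normal=0.42; AND[min(a, b)] → w = 0.16
R3 (z=29.0): ¬acidic=1−0.82=0.18, slow=0.43; AND[min(a, b)] → w = 0.18
R4 (z=14.0): clear=0.36, basic=0.89; AND[min(a, b)] → w = 0.36
R5 (z=36.0): acidic=0.82, cloudy=0.16; AND[min(a, b)] → w = 0.16
Weighted average = (0.32·59.0 + 0.16·14.0 + 0.18·29.0 + 0.36·14.0 + 0.16·36.0) / (0.32 + 0.16 + 0.18 + 0.36 + 0.16)
  = 37.1400 / 1.1800 = 31.47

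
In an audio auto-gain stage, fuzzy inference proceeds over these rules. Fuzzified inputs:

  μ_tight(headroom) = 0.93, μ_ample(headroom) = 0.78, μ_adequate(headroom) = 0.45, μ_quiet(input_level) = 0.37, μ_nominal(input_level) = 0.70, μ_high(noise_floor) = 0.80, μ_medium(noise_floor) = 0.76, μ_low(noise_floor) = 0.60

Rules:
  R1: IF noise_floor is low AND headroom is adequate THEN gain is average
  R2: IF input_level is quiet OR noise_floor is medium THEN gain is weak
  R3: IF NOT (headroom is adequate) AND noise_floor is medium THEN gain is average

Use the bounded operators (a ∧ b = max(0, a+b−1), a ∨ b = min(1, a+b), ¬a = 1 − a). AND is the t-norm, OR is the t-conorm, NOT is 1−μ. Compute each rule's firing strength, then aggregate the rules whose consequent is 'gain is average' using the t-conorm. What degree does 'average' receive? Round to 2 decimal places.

0.36

R1: low=0.60, adequate=0.45; AND[max(0, a+b−1)] → w = 0.05
R2: quiet=0.37, medium=0.76; OR[min(1, a+b)] → w = 1.00
R3: ¬adequate=1−0.45=0.55, medium=0.76; AND[max(0, a+b−1)] → w = 0.31
Rules with consequent 'average': {R1, R3} → strengths 0.05, 0.31
Aggregate via t-conorm [min(1, a+b)]: 0.36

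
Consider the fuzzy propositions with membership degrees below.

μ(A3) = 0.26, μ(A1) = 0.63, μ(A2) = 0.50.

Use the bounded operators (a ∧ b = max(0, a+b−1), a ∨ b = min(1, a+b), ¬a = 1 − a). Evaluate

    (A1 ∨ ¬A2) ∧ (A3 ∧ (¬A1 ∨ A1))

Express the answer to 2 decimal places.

¬A2 = 1 − 0.50 = 0.50
A1 ∨ ¬A2 = min(1, a+b) on (0.63, 0.50) = 1.00
¬A1 = 1 − 0.63 = 0.37
¬A1 ∨ A1 = min(1, a+b) on (0.37, 0.63) = 1.00
A3 ∧ (¬A1 ∨ A1) = max(0, a+b−1) on (0.26, 1.00) = 0.26
(A1 ∨ ¬A2) ∧ (A3 ∧ (¬A1 ∨ A1)) = max(0, a+b−1) on (1.00, 0.26) = 0.26

0.26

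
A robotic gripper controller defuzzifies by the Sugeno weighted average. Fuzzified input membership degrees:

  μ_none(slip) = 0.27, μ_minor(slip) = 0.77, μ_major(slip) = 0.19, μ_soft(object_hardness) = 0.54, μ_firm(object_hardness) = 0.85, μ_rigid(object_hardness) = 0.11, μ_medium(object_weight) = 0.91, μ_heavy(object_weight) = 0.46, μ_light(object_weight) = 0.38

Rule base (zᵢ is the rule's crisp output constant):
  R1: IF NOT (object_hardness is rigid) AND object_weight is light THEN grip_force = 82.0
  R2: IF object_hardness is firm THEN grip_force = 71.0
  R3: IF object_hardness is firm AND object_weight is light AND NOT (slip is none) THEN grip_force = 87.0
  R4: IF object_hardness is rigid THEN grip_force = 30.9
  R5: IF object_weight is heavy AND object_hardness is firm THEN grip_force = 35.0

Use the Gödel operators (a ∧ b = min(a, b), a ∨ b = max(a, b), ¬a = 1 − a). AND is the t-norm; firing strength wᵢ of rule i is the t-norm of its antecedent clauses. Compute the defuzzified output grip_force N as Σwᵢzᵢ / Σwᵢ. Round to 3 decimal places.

R1 (z=82.0): ¬rigid=1−0.11=0.89, light=0.38; AND[min(a, b)] → w = 0.38
R2 (z=71.0): firm=0.85 → w = 0.85
R3 (z=87.0): firm=0.85, light=0.38, ¬none=1−0.27=0.73; AND[min(a, b)] → w = 0.38
R4 (z=30.9): rigid=0.11 → w = 0.11
R5 (z=35.0): heavy=0.46, firm=0.85; AND[min(a, b)] → w = 0.46
Weighted average = (0.38·82.0 + 0.85·71.0 + 0.38·87.0 + 0.11·30.9 + 0.46·35.0) / (0.38 + 0.85 + 0.38 + 0.11 + 0.46)
  = 144.0690 / 2.1800 = 66.087

66.087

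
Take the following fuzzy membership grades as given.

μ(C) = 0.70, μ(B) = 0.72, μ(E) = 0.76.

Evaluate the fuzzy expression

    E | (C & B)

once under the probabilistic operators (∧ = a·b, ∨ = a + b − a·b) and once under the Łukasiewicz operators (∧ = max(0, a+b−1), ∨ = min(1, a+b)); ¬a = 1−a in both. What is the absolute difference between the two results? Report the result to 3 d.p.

0.119

Under probabilistic:
  C & B = a·b on (0.7000, 0.7200) = 0.5040
  E | (C & B) = a + b − a·b on (0.7600, 0.5040) = 0.8810
  → value = 0.8810
Under Łukasiewicz:
  C & B = max(0, a+b−1) on (0.70, 0.72) = 0.42
  E | (C & B) = min(1, a+b) on (0.76, 0.42) = 1.00
  → value = 1.0000
|0.8810 − 1.0000| = 0.119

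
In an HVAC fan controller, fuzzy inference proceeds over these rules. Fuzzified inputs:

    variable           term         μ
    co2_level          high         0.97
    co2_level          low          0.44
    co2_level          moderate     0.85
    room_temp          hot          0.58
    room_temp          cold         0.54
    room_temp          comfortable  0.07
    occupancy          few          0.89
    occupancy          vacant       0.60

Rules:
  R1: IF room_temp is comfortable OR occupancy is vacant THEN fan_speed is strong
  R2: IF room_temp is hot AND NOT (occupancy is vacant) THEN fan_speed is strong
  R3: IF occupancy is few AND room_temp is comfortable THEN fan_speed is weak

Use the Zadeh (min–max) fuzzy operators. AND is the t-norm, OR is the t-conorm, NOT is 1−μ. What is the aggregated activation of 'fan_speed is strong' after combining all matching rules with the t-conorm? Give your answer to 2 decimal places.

0.60

R1: comfortable=0.07, vacant=0.60; OR[max(a, b)] → w = 0.60
R2: hot=0.58, ¬vacant=1−0.60=0.40; AND[min(a, b)] → w = 0.40
R3: few=0.89, comfortable=0.07; AND[min(a, b)] → w = 0.07
Rules with consequent 'strong': {R1, R2} → strengths 0.60, 0.40
Aggregate via t-conorm [max(a, b)]: 0.60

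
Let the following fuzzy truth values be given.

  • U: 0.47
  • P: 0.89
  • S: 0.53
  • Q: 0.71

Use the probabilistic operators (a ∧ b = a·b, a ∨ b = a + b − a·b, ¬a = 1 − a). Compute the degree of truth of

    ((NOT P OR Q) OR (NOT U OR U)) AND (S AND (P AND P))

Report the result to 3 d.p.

0.393

NOT P = 1 − 0.8900 = 0.1100
NOT P OR Q = a + b − a·b on (0.1100, 0.7100) = 0.7419
NOT U = 1 − 0.4700 = 0.5300
NOT U OR U = a + b − a·b on (0.5300, 0.4700) = 0.7509
(NOT P OR Q) OR (NOT U OR U) = a + b − a·b on (0.7419, 0.7509) = 0.9357
P AND P = a·b on (0.8900, 0.8900) = 0.7921
S AND (P AND P) = a·b on (0.5300, 0.7921) = 0.4198
((NOT P OR Q) OR (NOT U OR U)) AND (S AND (P AND P)) = a·b on (0.9357, 0.4198) = 0.3928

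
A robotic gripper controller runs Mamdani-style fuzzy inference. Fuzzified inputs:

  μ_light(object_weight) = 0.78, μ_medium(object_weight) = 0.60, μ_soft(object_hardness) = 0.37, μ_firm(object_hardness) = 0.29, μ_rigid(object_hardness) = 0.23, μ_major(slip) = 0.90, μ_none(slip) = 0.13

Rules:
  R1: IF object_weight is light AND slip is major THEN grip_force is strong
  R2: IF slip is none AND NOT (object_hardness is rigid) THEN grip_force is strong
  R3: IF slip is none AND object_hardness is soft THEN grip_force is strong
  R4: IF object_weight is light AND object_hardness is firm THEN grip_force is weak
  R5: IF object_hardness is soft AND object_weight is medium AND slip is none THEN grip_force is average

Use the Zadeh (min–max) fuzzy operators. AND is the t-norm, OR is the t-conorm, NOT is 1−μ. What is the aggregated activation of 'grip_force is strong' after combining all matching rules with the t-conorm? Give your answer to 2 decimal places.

R1: light=0.78, major=0.90; AND[min(a, b)] → w = 0.78
R2: none=0.13, ¬rigid=1−0.23=0.77; AND[min(a, b)] → w = 0.13
R3: none=0.13, soft=0.37; AND[min(a, b)] → w = 0.13
R4: light=0.78, firm=0.29; AND[min(a, b)] → w = 0.29
R5: soft=0.37, medium=0.60, none=0.13; AND[min(a, b)] → w = 0.13
Rules with consequent 'strong': {R1, R2, R3} → strengths 0.78, 0.13, 0.13
Aggregate via t-conorm [max(a, b)]: 0.78

0.78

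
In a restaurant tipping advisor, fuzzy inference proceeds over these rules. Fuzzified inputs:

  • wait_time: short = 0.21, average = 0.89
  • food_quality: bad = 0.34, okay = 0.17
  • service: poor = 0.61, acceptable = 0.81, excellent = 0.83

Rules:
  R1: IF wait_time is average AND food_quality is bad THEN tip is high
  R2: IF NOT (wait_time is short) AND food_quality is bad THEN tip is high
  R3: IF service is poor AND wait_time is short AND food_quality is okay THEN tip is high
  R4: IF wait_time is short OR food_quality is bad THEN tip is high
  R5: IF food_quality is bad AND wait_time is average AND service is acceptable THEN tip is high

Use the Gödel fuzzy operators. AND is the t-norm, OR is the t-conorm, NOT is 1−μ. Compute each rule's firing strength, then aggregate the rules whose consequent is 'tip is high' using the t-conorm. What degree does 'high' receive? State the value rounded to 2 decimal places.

R1: average=0.89, bad=0.34; AND[min(a, b)] → w = 0.34
R2: ¬short=1−0.21=0.79, bad=0.34; AND[min(a, b)] → w = 0.34
R3: poor=0.61, short=0.21, okay=0.17; AND[min(a, b)] → w = 0.17
R4: short=0.21, bad=0.34; OR[max(a, b)] → w = 0.34
R5: bad=0.34, average=0.89, acceptable=0.81; AND[min(a, b)] → w = 0.34
Rules with consequent 'high': {R1, R2, R3, R4, R5} → strengths 0.34, 0.34, 0.17, 0.34, 0.34
Aggregate via t-conorm [max(a, b)]: 0.34

0.34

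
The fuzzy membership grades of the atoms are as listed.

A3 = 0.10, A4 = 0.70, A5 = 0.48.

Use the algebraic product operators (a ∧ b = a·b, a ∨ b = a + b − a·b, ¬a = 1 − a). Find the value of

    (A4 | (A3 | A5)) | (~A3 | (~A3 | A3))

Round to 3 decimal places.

A3 | A5 = a + b − a·b on (0.1000, 0.4800) = 0.5320
A4 | (A3 | A5) = a + b − a·b on (0.7000, 0.5320) = 0.8596
~A3 = 1 − 0.1000 = 0.9000
~A3 = 1 − 0.1000 = 0.9000
~A3 | A3 = a + b − a·b on (0.9000, 0.1000) = 0.9100
~A3 | (~A3 | A3) = a + b − a·b on (0.9000, 0.9100) = 0.9910
(A4 | (A3 | A5)) | (~A3 | (~A3 | A3)) = a + b − a·b on (0.8596, 0.9910) = 0.9987

0.999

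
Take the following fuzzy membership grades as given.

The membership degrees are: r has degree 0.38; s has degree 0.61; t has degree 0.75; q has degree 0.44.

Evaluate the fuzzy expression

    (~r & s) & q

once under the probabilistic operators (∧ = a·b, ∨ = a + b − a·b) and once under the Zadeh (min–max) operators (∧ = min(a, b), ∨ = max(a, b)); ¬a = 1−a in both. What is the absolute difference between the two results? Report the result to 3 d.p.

0.274

Under probabilistic:
  ~r = 1 − 0.3800 = 0.6200
  ~r & s = a·b on (0.6200, 0.6100) = 0.3782
  (~r & s) & q = a·b on (0.3782, 0.4400) = 0.1664
  → value = 0.1664
Under Zadeh (min–max):
  ~r = 1 − 0.38 = 0.62
  ~r & s = min(a, b) on (0.62, 0.61) = 0.61
  (~r & s) & q = min(a, b) on (0.61, 0.44) = 0.44
  → value = 0.4400
|0.1664 − 0.4400| = 0.274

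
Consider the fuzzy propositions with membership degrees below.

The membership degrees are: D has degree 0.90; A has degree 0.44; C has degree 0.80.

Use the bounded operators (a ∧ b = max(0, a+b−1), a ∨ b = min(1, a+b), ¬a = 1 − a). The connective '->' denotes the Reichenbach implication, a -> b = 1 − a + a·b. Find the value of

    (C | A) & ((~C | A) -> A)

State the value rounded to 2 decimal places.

C | A = min(1, a+b) on (0.80, 0.44) = 1.00
~C = 1 − 0.80 = 0.20
~C | A = min(1, a+b) on (0.20, 0.44) = 0.64
(~C | A) -> A  [Reichenbach: 1 − a + a·b] with a=0.64, b=0.44 → 0.64
(C | A) & ((~C | A) -> A) = max(0, a+b−1) on (1.00, 0.64) = 0.64

0.64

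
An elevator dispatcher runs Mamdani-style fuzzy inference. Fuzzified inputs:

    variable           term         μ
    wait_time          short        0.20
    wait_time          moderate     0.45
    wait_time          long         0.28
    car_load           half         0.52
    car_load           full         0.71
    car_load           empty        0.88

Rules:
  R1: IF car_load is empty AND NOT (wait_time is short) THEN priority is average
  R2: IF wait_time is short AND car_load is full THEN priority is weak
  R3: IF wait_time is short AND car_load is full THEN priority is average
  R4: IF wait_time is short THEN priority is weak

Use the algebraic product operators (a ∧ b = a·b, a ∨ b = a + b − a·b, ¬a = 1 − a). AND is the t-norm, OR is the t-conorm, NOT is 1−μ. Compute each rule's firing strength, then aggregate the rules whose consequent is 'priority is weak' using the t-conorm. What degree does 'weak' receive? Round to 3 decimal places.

R1: empty=0.88, ¬short=1−0.20=0.80; AND[a·b] → w = 0.7040
R2: short=0.20, full=0.71; AND[a·b] → w = 0.1420
R3: short=0.20, full=0.71; AND[a·b] → w = 0.1420
R4: short=0.20 → w = 0.2000
Rules with consequent 'weak': {R2, R4} → strengths 0.1420, 0.2000
Aggregate via t-conorm [a + b − a·b]: 0.3136

0.314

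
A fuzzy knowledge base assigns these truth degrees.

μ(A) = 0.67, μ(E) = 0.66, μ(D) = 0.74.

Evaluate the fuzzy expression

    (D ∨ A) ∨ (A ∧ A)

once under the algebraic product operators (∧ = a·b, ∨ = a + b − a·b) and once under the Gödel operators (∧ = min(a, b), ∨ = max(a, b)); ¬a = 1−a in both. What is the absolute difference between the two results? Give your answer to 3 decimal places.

0.213

Under algebraic product:
  D ∨ A = a + b − a·b on (0.7400, 0.6700) = 0.9142
  A ∧ A = a·b on (0.6700, 0.6700) = 0.4489
  (D ∨ A) ∨ (A ∧ A) = a + b − a·b on (0.9142, 0.4489) = 0.9527
  → value = 0.9527
Under Gödel:
  D ∨ A = max(a, b) on (0.74, 0.67) = 0.74
  A ∧ A = min(a, b) on (0.67, 0.67) = 0.67
  (D ∨ A) ∨ (A ∧ A) = max(a, b) on (0.74, 0.67) = 0.74
  → value = 0.7400
|0.9527 − 0.7400| = 0.213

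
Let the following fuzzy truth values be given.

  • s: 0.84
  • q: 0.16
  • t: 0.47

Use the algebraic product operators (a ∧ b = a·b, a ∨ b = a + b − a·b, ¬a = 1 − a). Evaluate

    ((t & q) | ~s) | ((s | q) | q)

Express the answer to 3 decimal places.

t & q = a·b on (0.4700, 0.1600) = 0.0752
~s = 1 − 0.8400 = 0.1600
(t & q) | ~s = a + b − a·b on (0.0752, 0.1600) = 0.2232
s | q = a + b − a·b on (0.8400, 0.1600) = 0.8656
(s | q) | q = a + b − a·b on (0.8656, 0.1600) = 0.8871
((t & q) | ~s) | ((s | q) | q) = a + b − a·b on (0.2232, 0.8871) = 0.9123

0.912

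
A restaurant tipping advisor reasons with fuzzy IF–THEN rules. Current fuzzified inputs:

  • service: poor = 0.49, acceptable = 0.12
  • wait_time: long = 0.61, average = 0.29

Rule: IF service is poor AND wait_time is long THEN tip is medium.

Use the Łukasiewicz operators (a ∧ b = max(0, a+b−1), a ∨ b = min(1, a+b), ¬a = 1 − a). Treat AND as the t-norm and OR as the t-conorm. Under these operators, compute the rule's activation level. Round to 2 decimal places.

firing strength: poor=0.49, long=0.61; AND[max(0, a+b−1)] → w = 0.10

0.10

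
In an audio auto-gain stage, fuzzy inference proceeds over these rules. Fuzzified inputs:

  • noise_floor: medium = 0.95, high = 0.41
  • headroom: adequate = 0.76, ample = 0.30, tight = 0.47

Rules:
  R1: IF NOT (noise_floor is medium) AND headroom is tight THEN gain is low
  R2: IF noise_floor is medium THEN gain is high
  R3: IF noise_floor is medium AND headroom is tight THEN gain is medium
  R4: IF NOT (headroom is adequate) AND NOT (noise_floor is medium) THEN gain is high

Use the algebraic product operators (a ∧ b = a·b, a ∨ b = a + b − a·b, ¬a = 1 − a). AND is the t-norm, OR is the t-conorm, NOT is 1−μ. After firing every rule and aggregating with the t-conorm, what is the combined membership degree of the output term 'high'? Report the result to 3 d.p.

R1: ¬medium=1−0.95=0.05, tight=0.47; AND[a·b] → w = 0.0235
R2: medium=0.95 → w = 0.9500
R3: medium=0.95, tight=0.47; AND[a·b] → w = 0.4465
R4: ¬adequate=1−0.76=0.24, ¬medium=1−0.95=0.05; AND[a·b] → w = 0.0120
Rules with consequent 'high': {R2, R4} → strengths 0.9500, 0.0120
Aggregate via t-conorm [a + b − a·b]: 0.9506

0.951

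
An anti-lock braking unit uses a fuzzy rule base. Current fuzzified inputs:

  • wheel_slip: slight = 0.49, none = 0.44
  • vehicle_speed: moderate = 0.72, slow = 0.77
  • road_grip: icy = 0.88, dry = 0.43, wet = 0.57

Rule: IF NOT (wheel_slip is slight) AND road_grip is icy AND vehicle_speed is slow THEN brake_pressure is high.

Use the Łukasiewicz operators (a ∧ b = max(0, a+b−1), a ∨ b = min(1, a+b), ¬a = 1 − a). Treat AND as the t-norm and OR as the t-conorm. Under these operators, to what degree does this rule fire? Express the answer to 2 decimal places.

0.16

firing strength: ¬slight=1−0.49=0.51, icy=0.88, slow=0.77; AND[max(0, a+b−1)] → w = 0.16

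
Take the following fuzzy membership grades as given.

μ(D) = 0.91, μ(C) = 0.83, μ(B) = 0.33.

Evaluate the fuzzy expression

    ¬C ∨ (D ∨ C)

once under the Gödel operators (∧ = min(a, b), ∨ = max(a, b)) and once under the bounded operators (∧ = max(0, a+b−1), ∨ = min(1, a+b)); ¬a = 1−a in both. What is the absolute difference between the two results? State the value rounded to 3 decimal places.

0.090

Under Gödel:
  ¬C = 1 − 0.83 = 0.17
  D ∨ C = max(a, b) on (0.91, 0.83) = 0.91
  ¬C ∨ (D ∨ C) = max(a, b) on (0.17, 0.91) = 0.91
  → value = 0.9100
Under bounded:
  ¬C = 1 − 0.83 = 0.17
  D ∨ C = min(1, a+b) on (0.91, 0.83) = 1.00
  ¬C ∨ (D ∨ C) = min(1, a+b) on (0.17, 1.00) = 1.00
  → value = 1.0000
|0.9100 − 1.0000| = 0.090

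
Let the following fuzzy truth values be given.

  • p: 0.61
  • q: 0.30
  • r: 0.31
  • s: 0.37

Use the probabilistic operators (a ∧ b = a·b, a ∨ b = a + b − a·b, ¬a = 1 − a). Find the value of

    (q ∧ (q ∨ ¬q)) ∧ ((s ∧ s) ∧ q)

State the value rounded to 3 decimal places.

0.010

¬q = 1 − 0.3000 = 0.7000
q ∨ ¬q = a + b − a·b on (0.3000, 0.7000) = 0.7900
q ∧ (q ∨ ¬q) = a·b on (0.3000, 0.7900) = 0.2370
s ∧ s = a·b on (0.3700, 0.3700) = 0.1369
(s ∧ s) ∧ q = a·b on (0.1369, 0.3000) = 0.0411
(q ∧ (q ∨ ¬q)) ∧ ((s ∧ s) ∧ q) = a·b on (0.2370, 0.0411) = 0.0097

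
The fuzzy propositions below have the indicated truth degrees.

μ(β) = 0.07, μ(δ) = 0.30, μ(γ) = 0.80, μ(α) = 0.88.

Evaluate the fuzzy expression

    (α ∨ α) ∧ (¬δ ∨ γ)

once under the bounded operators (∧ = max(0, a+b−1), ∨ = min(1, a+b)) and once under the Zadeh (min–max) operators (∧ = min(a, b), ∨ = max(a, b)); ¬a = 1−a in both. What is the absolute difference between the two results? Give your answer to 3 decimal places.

Under bounded:
  α ∨ α = min(1, a+b) on (0.88, 0.88) = 1.00
  ¬δ = 1 − 0.30 = 0.70
  ¬δ ∨ γ = min(1, a+b) on (0.70, 0.80) = 1.00
  (α ∨ α) ∧ (¬δ ∨ γ) = max(0, a+b−1) on (1.00, 1.00) = 1.00
  → value = 1.0000
Under Zadeh (min–max):
  α ∨ α = max(a, b) on (0.88, 0.88) = 0.88
  ¬δ = 1 − 0.30 = 0.70
  ¬δ ∨ γ = max(a, b) on (0.70, 0.80) = 0.80
  (α ∨ α) ∧ (¬δ ∨ γ) = min(a, b) on (0.88, 0.80) = 0.80
  → value = 0.8000
|1.0000 − 0.8000| = 0.200

0.200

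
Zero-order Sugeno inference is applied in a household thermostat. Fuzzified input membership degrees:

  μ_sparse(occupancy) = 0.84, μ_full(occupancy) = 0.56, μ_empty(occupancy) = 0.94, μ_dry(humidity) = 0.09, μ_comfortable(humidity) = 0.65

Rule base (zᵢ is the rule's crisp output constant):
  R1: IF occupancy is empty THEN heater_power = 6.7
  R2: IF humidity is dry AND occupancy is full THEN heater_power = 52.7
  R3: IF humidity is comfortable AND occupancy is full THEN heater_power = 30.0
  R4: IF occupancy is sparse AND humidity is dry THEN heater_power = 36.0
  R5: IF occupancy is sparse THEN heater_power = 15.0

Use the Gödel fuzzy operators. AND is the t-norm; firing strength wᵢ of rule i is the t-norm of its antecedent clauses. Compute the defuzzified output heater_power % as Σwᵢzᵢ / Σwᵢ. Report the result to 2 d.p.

17.33

R1 (z=6.7): empty=0.94 → w = 0.94
R2 (z=52.7): dry=0.09, full=0.56; AND[min(a, b)] → w = 0.09
R3 (z=30.0): comfortable=0.65, full=0.56; AND[min(a, b)] → w = 0.56
R4 (z=36.0): sparse=0.84, dry=0.09; AND[min(a, b)] → w = 0.09
R5 (z=15.0): sparse=0.84 → w = 0.84
Weighted average = (0.94·6.7 + 0.09·52.7 + 0.56·30.0 + 0.09·36.0 + 0.84·15.0) / (0.94 + 0.09 + 0.56 + 0.09 + 0.84)
  = 43.6810 / 2.5200 = 17.33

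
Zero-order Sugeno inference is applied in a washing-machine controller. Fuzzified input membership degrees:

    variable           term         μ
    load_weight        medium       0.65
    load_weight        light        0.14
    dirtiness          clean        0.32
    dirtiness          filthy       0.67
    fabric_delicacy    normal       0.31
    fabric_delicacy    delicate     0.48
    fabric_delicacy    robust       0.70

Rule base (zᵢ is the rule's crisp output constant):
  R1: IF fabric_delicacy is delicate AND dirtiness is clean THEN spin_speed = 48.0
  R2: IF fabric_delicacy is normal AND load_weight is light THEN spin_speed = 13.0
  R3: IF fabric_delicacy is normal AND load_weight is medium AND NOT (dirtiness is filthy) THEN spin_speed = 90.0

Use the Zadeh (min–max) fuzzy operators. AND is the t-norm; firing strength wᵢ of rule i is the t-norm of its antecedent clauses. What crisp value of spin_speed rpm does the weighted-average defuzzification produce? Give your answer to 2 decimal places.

58.55

R1 (z=48.0): delicate=0.48, clean=0.32; AND[min(a, b)] → w = 0.32
R2 (z=13.0): normal=0.31, light=0.14; AND[min(a, b)] → w = 0.14
R3 (z=90.0): normal=0.31, medium=0.65, ¬filthy=1−0.67=0.33; AND[min(a, b)] → w = 0.31
Weighted average = (0.32·48.0 + 0.14·13.0 + 0.31·90.0) / (0.32 + 0.14 + 0.31)
  = 45.0800 / 0.7700 = 58.55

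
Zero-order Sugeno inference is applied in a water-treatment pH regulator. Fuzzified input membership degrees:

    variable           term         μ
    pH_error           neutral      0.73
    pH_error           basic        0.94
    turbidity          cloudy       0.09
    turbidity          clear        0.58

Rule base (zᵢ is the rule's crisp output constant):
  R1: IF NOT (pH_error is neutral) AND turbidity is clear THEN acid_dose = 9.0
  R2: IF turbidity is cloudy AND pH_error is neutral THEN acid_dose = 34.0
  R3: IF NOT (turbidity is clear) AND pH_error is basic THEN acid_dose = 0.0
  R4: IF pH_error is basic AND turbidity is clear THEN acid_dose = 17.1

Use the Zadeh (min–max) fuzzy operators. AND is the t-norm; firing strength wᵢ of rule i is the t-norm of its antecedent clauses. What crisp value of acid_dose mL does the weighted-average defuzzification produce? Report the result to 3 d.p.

R1 (z=9.0): ¬neutral=1−0.73=0.27, clear=0.58; AND[min(a, b)] → w = 0.27
R2 (z=34.0): cloudy=0.09, neutral=0.73; AND[min(a, b)] → w = 0.09
R3 (z=0.0): ¬clear=1−0.58=0.42, basic=0.94; AND[min(a, b)] → w = 0.42
R4 (z=17.1): basic=0.94, clear=0.58; AND[min(a, b)] → w = 0.58
Weighted average = (0.27·9.0 + 0.09·34.0 + 0.42·0.0 + 0.58·17.1) / (0.27 + 0.09 + 0.42 + 0.58)
  = 15.4080 / 1.3600 = 11.329

11.329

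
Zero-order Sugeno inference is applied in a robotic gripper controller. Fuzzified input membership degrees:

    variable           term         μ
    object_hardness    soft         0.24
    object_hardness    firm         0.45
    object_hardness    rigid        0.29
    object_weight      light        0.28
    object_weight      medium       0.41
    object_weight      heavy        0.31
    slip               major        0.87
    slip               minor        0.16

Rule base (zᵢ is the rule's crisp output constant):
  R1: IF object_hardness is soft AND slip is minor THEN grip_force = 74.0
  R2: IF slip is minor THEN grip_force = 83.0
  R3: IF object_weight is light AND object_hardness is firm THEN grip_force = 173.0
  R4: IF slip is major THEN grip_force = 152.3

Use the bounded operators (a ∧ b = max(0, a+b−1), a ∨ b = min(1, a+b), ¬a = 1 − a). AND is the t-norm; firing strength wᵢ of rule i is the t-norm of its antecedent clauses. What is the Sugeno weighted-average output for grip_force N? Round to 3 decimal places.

141.535

R1 (z=74.0): soft=0.24, minor=0.16; AND[max(0, a+b−1)] → w = 0.00
R2 (z=83.0): minor=0.16 → w = 0.16
R3 (z=173.0): light=0.28, firm=0.45; AND[max(0, a+b−1)] → w = 0.00
R4 (z=152.3): major=0.87 → w = 0.87
Weighted average = (0.00·74.0 + 0.16·83.0 + 0.00·173.0 + 0.87·152.3) / (0.00 + 0.16 + 0.00 + 0.87)
  = 145.7810 / 1.0300 = 141.535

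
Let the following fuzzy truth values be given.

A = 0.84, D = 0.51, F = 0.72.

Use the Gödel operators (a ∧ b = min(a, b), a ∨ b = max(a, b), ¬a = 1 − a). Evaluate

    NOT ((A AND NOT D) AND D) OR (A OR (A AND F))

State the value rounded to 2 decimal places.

0.84

NOT D = 1 − 0.51 = 0.49
A AND NOT D = min(a, b) on (0.84, 0.49) = 0.49
(A AND NOT D) AND D = min(a, b) on (0.49, 0.51) = 0.49
NOT ((A AND NOT D) AND D) = 1 − 0.49 = 0.51
A AND F = min(a, b) on (0.84, 0.72) = 0.72
A OR (A AND F) = max(a, b) on (0.84, 0.72) = 0.84
NOT ((A AND NOT D) AND D) OR (A OR (A AND F)) = max(a, b) on (0.51, 0.84) = 0.84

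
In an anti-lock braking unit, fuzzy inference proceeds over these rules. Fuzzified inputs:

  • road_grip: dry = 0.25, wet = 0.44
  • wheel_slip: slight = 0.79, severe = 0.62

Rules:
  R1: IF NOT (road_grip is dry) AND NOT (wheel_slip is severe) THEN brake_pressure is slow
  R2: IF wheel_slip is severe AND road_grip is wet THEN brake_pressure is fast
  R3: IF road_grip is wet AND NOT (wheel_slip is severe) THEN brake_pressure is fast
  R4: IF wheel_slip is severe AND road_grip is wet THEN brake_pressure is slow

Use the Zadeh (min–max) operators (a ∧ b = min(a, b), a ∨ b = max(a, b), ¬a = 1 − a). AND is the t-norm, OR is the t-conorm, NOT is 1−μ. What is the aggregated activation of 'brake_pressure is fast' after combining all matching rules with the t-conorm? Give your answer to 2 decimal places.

R1: ¬dry=1−0.25=0.75, ¬severe=1−0.62=0.38; AND[min(a, b)] → w = 0.38
R2: severe=0.62, wet=0.44; AND[min(a, b)] → w = 0.44
R3: wet=0.44, ¬severe=1−0.62=0.38; AND[min(a, b)] → w = 0.38
R4: severe=0.62, wet=0.44; AND[min(a, b)] → w = 0.44
Rules with consequent 'fast': {R2, R3} → strengths 0.44, 0.38
Aggregate via t-conorm [max(a, b)]: 0.44

0.44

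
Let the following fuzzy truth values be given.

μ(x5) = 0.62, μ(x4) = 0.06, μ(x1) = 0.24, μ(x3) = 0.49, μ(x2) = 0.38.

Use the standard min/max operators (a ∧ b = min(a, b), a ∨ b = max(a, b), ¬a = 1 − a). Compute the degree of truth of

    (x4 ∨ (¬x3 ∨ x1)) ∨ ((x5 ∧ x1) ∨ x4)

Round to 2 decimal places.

0.51

¬x3 = 1 − 0.49 = 0.51
¬x3 ∨ x1 = max(a, b) on (0.51, 0.24) = 0.51
x4 ∨ (¬x3 ∨ x1) = max(a, b) on (0.06, 0.51) = 0.51
x5 ∧ x1 = min(a, b) on (0.62, 0.24) = 0.24
(x5 ∧ x1) ∨ x4 = max(a, b) on (0.24, 0.06) = 0.24
(x4 ∨ (¬x3 ∨ x1)) ∨ ((x5 ∧ x1) ∨ x4) = max(a, b) on (0.51, 0.24) = 0.51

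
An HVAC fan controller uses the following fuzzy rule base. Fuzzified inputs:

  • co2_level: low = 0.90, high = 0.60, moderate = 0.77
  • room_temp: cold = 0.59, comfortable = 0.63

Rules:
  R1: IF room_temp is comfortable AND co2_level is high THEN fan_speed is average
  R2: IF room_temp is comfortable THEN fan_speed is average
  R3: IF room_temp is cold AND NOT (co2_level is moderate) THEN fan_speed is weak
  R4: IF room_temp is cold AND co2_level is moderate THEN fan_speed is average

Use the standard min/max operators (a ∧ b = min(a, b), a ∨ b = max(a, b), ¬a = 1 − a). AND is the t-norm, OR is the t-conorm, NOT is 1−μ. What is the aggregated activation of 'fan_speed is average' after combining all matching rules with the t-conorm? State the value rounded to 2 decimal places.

0.63

R1: comfortable=0.63, high=0.60; AND[min(a, b)] → w = 0.60
R2: comfortable=0.63 → w = 0.63
R3: cold=0.59, ¬moderate=1−0.77=0.23; AND[min(a, b)] → w = 0.23
R4: cold=0.59, moderate=0.77; AND[min(a, b)] → w = 0.59
Rules with consequent 'average': {R1, R2, R4} → strengths 0.60, 0.63, 0.59
Aggregate via t-conorm [max(a, b)]: 0.63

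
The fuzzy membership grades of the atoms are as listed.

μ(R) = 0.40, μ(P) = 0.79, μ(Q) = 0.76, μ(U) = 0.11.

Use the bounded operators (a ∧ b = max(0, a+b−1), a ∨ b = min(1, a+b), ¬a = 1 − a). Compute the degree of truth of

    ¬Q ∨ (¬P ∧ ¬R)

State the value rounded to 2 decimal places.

0.24

¬Q = 1 − 0.76 = 0.24
¬P = 1 − 0.79 = 0.21
¬R = 1 − 0.40 = 0.60
¬P ∧ ¬R = max(0, a+b−1) on (0.21, 0.60) = 0.00
¬Q ∨ (¬P ∧ ¬R) = min(1, a+b) on (0.24, 0.00) = 0.24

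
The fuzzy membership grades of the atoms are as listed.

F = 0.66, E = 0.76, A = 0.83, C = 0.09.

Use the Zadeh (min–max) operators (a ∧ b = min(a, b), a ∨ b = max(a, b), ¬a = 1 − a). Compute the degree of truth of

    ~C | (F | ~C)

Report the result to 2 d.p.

0.91

~C = 1 − 0.09 = 0.91
~C = 1 − 0.09 = 0.91
F | ~C = max(a, b) on (0.66, 0.91) = 0.91
~C | (F | ~C) = max(a, b) on (0.91, 0.91) = 0.91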